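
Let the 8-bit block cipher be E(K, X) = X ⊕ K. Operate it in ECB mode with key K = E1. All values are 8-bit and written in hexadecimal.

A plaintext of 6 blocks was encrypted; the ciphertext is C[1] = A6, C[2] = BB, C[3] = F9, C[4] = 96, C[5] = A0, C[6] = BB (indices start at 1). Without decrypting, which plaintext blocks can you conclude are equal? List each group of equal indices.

P[2] = P[6]

ECB encrypts each block independently with the same key, so equal ciphertext blocks imply equal plaintext blocks.
C[2] = C[6] = BB, so P[2] = P[6].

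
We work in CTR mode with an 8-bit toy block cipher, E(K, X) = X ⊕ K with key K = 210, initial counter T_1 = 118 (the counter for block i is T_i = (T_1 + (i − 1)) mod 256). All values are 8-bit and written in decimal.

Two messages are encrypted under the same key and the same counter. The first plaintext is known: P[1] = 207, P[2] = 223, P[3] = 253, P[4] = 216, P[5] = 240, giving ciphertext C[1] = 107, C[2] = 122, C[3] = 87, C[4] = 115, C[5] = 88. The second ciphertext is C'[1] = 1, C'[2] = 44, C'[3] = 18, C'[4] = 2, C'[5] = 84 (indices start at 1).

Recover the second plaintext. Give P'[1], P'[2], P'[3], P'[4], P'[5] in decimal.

P'[1] = 165, P'[2] = 137, P'[3] = 184, P'[4] = 169, P'[5] = 252

In CTR with a reused counter, both messages share the same keystream S_i, so C_i ⊕ C'_i = P_i ⊕ P'_i and thus P'_i = P_i ⊕ C_i ⊕ C'_i.
P'[1]: 207 ⊕ 107 ⊕ 1 = 165.
P'[2]: 223 ⊕ 122 ⊕ 44 = 137.
P'[3]: 253 ⊕ 87 ⊕ 18 = 184.
P'[4]: 216 ⊕ 115 ⊕ 2 = 169.
P'[5]: 240 ⊕ 88 ⊕ 84 = 252.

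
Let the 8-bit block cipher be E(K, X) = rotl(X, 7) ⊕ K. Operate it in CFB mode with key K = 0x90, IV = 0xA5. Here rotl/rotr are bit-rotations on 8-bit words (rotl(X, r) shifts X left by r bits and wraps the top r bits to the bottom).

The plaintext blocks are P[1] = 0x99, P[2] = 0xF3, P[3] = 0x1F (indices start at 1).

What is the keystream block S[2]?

CFB encryption: C_i = P_i ⊕ E(K, C_{i−1}), with C_{0} = IV.
C[1]: E(K, 0xA5) = 0x42; 0x99 ⊕ 0x42 = 0xDB.
C[2]: E(K, 0xDB) = 0x7D; 0xF3 ⊕ 0x7D = 0x8E.
So S[2] = 0x7D.

0x7D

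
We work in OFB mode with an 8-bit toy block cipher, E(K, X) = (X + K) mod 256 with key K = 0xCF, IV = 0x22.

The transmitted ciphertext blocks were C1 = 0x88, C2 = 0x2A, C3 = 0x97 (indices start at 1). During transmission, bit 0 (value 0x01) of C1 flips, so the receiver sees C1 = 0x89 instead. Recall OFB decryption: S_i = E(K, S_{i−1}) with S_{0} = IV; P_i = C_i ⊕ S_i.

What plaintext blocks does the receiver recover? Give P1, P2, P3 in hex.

P1 = 0x78, P2 = 0xEA, P3 = 0x18

Only C1 changed, to 0x89. In OFB, a change in C_i flips the same bit in P_i only; the keystream is unaffected. Decrypting the received ciphertext:
P1: S = E(K, 0x22) = 0xF1; 0x89 ⊕ 0xF1 = 0x78.
P2: S = E(K, 0xF1) = 0xC0; 0x2A ⊕ 0xC0 = 0xEA.
P3: S = E(K, 0xC0) = 0x8F; 0x97 ⊕ 0x8F = 0x18.
Blocks that differ from the original plaintext: P1.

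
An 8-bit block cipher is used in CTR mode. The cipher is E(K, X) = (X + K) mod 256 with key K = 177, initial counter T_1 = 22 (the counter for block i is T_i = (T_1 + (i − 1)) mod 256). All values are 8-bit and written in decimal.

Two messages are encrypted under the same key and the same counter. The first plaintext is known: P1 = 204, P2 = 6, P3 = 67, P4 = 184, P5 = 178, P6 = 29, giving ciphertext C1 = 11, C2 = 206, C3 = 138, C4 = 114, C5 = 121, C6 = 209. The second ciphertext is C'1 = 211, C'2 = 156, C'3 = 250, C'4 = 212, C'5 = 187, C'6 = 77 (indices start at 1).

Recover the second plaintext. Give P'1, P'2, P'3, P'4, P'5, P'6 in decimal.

P'1 = 20, P'2 = 84, P'3 = 51, P'4 = 30, P'5 = 112, P'6 = 129

In CTR with a reused counter, both messages share the same keystream S_i, so C_i ⊕ C'_i = P_i ⊕ P'_i and thus P'_i = P_i ⊕ C_i ⊕ C'_i.
P'1: 204 ⊕ 11 ⊕ 211 = 20.
P'2: 6 ⊕ 206 ⊕ 156 = 84.
P'3: 67 ⊕ 138 ⊕ 250 = 51.
P'4: 184 ⊕ 114 ⊕ 212 = 30.
P'5: 178 ⊕ 121 ⊕ 187 = 112.
P'6: 29 ⊕ 209 ⊕ 77 = 129.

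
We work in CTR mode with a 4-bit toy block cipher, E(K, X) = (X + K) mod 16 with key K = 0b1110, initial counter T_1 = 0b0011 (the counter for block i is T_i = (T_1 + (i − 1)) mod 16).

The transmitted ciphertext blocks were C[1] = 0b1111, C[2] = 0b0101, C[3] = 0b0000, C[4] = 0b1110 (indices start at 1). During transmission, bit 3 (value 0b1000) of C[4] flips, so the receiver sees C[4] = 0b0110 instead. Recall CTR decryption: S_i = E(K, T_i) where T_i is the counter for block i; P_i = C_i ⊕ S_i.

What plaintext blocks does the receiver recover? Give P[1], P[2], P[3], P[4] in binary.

Only C[4] changed, to 0b0110. In CTR, a change in C_i flips the same bit in P_i only; the keystream is unaffected. Decrypting the received ciphertext:
P[1]: T = 0b0011, S = E(K, T) = 0b0001; 0b1111 ⊕ 0b0001 = 0b1110.
P[2]: T = 0b0100, S = E(K, T) = 0b0010; 0b0101 ⊕ 0b0010 = 0b0111.
P[3]: T = 0b0101, S = E(K, T) = 0b0011; 0b0000 ⊕ 0b0011 = 0b0011.
P[4]: T = 0b0110, S = E(K, T) = 0b0100; 0b0110 ⊕ 0b0100 = 0b0010.
Blocks that differ from the original plaintext: P[4].

P[1] = 0b1110, P[2] = 0b0111, P[3] = 0b0011, P[4] = 0b0010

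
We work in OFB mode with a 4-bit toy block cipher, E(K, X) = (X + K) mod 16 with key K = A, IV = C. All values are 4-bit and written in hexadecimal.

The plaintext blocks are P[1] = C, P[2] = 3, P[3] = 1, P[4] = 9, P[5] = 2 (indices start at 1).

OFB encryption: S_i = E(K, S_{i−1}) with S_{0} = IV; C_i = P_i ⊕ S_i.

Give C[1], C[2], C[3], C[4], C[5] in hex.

C[1] = A, C[2] = 3, C[3] = B, C[4] = D, C[5] = C

C[1]: S = E(K, C) = 6; C ⊕ 6 = A.
C[2]: S = E(K, 6) = 0; 3 ⊕ 0 = 3.
C[3]: S = E(K, 0) = A; 1 ⊕ A = B.
C[4]: S = E(K, A) = 4; 9 ⊕ 4 = D.
C[5]: S = E(K, 4) = E; 2 ⊕ E = C.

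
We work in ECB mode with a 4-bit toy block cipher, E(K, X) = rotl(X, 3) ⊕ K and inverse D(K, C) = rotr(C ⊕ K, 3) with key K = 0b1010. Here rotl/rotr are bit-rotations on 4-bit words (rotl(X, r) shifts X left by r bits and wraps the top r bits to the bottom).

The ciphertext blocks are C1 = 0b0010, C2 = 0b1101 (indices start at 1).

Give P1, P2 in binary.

P1 = 0b0001, P2 = 0b1110

ECB decryption: P_i = D(K, C_i).
P1: D(K, 0b0010) = 0b0001.
P2: D(K, 0b1101) = 0b1110.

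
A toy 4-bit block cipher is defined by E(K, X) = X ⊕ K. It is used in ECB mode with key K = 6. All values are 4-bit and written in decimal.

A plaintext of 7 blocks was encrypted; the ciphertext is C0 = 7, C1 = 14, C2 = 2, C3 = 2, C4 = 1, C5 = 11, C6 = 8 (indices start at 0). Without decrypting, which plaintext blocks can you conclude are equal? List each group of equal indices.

P2 = P3

ECB encrypts each block independently with the same key, so equal ciphertext blocks imply equal plaintext blocks.
C2 = C3 = 2, so P2 = P3.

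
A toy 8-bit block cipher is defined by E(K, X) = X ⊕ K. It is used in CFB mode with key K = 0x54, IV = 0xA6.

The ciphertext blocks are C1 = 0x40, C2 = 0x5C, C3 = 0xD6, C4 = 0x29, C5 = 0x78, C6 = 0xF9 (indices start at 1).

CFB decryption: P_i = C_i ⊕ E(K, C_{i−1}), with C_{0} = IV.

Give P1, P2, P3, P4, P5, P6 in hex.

P1 = 0xB2, P2 = 0x48, P3 = 0xDE, P4 = 0xAB, P5 = 0x05, P6 = 0xD5

P1: E(K, 0xA6) = 0xF2; 0x40 ⊕ 0xF2 = 0xB2.
P2: E(K, 0x40) = 0x14; 0x5C ⊕ 0x14 = 0x48.
P3: E(K, 0x5C) = 0x08; 0xD6 ⊕ 0x08 = 0xDE.
P4: E(K, 0xD6) = 0x82; 0x29 ⊕ 0x82 = 0xAB.
P5: E(K, 0x29) = 0x7D; 0x78 ⊕ 0x7D = 0x05.
P6: E(K, 0x78) = 0x2C; 0xF9 ⊕ 0x2C = 0xD5.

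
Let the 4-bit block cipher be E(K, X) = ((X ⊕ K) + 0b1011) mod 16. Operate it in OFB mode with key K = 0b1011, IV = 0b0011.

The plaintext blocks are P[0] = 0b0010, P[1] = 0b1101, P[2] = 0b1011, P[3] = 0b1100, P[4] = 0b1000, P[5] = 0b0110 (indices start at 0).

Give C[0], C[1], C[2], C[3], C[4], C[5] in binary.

OFB encryption: S_i = E(K, S_{i−1}) with S_{−1} = IV; C_i = P_i ⊕ S_i.
C[0]: S = E(K, 0b0011) = 0b0011; 0b0010 ⊕ 0b0011 = 0b0001.
C[1]: S = E(K, 0b0011) = 0b0011; 0b1101 ⊕ 0b0011 = 0b1110.
C[2]: S = E(K, 0b0011) = 0b0011; 0b1011 ⊕ 0b0011 = 0b1000.
C[3]: S = E(K, 0b0011) = 0b0011; 0b1100 ⊕ 0b0011 = 0b1111.
C[4]: S = E(K, 0b0011) = 0b0011; 0b1000 ⊕ 0b0011 = 0b1011.
C[5]: S = E(K, 0b0011) = 0b0011; 0b0110 ⊕ 0b0011 = 0b0101.

C[0] = 0b0001, C[1] = 0b1110, C[2] = 0b1000, C[3] = 0b1111, C[4] = 0b1011, C[5] = 0b0101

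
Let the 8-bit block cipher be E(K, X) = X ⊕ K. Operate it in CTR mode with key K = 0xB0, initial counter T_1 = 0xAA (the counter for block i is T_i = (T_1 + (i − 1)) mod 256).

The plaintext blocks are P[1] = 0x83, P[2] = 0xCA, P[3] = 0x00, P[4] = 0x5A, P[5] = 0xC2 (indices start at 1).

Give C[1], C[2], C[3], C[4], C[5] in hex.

CTR encryption: S_i = E(K, T_i) where T_i is the counter for block i; C_i = P_i ⊕ S_i.
C[1]: T = 0xAA, S = E(K, T) = 0x1A; 0x83 ⊕ 0x1A = 0x99.
C[2]: T = 0xAB, S = E(K, T) = 0x1B; 0xCA ⊕ 0x1B = 0xD1.
C[3]: T = 0xAC, S = E(K, T) = 0x1C; 0x00 ⊕ 0x1C = 0x1C.
C[4]: T = 0xAD, S = E(K, T) = 0x1D; 0x5A ⊕ 0x1D = 0x47.
C[5]: T = 0xAE, S = E(K, T) = 0x1E; 0xC2 ⊕ 0x1E = 0xDC.

C[1] = 0x99, C[2] = 0xD1, C[3] = 0x1C, C[4] = 0x47, C[5] = 0xDC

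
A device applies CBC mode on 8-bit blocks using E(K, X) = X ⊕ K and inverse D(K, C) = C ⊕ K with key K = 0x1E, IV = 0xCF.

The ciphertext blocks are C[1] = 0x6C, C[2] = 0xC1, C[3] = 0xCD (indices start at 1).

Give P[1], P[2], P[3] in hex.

CBC decryption: P_i = D(K, C_i) ⊕ C_{i−1}, with C_{0} = IV.
P[1]: D(K, 0x6C) = 0x72; 0x72 ⊕ 0xCF = 0xBD.
P[2]: D(K, 0xC1) = 0xDF; 0xDF ⊕ 0x6C = 0xB3.
P[3]: D(K, 0xCD) = 0xD3; 0xD3 ⊕ 0xC1 = 0x12.

P[1] = 0xBD, P[2] = 0xB3, P[3] = 0x12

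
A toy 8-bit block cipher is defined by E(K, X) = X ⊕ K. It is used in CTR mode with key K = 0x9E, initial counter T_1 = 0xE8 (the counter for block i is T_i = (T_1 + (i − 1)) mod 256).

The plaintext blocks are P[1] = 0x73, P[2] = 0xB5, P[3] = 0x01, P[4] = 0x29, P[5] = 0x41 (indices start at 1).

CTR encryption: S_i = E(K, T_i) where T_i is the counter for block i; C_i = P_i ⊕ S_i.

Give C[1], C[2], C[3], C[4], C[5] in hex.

C[1]: T = 0xE8, S = E(K, T) = 0x76; 0x73 ⊕ 0x76 = 0x05.
C[2]: T = 0xE9, S = E(K, T) = 0x77; 0xB5 ⊕ 0x77 = 0xC2.
C[3]: T = 0xEA, S = E(K, T) = 0x74; 0x01 ⊕ 0x74 = 0x75.
C[4]: T = 0xEB, S = E(K, T) = 0x75; 0x29 ⊕ 0x75 = 0x5C.
C[5]: T = 0xEC, S = E(K, T) = 0x72; 0x41 ⊕ 0x72 = 0x33.

C[1] = 0x05, C[2] = 0xC2, C[3] = 0x75, C[4] = 0x5C, C[5] = 0x33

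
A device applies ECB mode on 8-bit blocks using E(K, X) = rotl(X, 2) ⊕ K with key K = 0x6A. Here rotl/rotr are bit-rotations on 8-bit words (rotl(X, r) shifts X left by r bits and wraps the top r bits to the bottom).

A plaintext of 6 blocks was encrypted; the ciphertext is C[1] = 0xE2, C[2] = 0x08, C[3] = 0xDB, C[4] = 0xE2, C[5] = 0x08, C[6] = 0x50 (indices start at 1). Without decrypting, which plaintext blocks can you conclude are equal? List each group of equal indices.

ECB encrypts each block independently with the same key, so equal ciphertext blocks imply equal plaintext blocks.
C[1] = C[4] = 0xE2, so P[1] = P[4].
C[2] = C[5] = 0x08, so P[2] = P[5].

P[1] = P[4]; P[2] = P[5]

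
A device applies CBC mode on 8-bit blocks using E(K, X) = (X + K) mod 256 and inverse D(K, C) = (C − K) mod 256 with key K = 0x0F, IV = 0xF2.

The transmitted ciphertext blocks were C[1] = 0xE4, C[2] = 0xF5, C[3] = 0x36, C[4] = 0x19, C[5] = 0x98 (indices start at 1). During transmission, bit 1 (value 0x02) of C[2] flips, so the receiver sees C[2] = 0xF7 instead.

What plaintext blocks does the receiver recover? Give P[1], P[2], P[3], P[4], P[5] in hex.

CBC decryption: P_i = D(K, C_i) ⊕ C_{i−1}, with C_{0} = IV.
Only C[2] changed, to 0xF7. In CBC, a change in C_i garbles P_i and flips the same bit in P_{i+1}. Decrypting the received ciphertext:
P[1]: D(K, 0xE4) = 0xD5; 0xD5 ⊕ 0xF2 = 0x27.
P[2]: D(K, 0xF7) = 0xE8; 0xE8 ⊕ 0xE4 = 0x0C.
P[3]: D(K, 0x36) = 0x27; 0x27 ⊕ 0xF7 = 0xD0.
P[4]: D(K, 0x19) = 0x0A; 0x0A ⊕ 0x36 = 0x3C.
P[5]: D(K, 0x98) = 0x89; 0x89 ⊕ 0x19 = 0x90.
Blocks that differ from the original plaintext: P[2], P[3].

P[1] = 0x27, P[2] = 0x0C, P[3] = 0xD0, P[4] = 0x3C, P[5] = 0x90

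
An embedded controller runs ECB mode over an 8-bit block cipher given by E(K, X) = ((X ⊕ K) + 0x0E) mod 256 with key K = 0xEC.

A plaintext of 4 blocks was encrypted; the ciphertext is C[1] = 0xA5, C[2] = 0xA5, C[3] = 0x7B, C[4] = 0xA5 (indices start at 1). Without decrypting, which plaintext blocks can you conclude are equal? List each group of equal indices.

P[1] = P[2] = P[4]

ECB encrypts each block independently with the same key, so equal ciphertext blocks imply equal plaintext blocks.
C[1] = C[2] = C[4] = 0xA5, so P[1] = P[2] = P[4].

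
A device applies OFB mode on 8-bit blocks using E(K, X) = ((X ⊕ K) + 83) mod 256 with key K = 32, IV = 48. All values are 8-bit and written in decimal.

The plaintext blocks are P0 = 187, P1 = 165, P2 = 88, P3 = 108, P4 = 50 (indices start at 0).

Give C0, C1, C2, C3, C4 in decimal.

C0 = 216, C1 = 51, C2 = 81, C3 = 16, C4 = 157

OFB encryption: S_i = E(K, S_{i−1}) with S_{−1} = IV; C_i = P_i ⊕ S_i.
C0: S = E(K, 48) = 99; 187 ⊕ 99 = 216.
C1: S = E(K, 99) = 150; 165 ⊕ 150 = 51.
C2: S = E(K, 150) = 9; 88 ⊕ 9 = 81.
C3: S = E(K, 9) = 124; 108 ⊕ 124 = 16.
C4: S = E(K, 124) = 175; 50 ⊕ 175 = 157.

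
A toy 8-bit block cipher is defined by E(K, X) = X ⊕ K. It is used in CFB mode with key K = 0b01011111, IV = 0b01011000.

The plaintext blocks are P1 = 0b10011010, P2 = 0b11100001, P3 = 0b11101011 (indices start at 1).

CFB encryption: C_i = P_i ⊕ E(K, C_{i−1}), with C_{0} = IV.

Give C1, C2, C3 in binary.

C1: E(K, 0b01011000) = 0b00000111; 0b10011010 ⊕ 0b00000111 = 0b10011101.
C2: E(K, 0b10011101) = 0b11000010; 0b11100001 ⊕ 0b11000010 = 0b00100011.
C3: E(K, 0b00100011) = 0b01111100; 0b11101011 ⊕ 0b01111100 = 0b10010111.

C1 = 0b10011101, C2 = 0b00100011, C3 = 0b10010111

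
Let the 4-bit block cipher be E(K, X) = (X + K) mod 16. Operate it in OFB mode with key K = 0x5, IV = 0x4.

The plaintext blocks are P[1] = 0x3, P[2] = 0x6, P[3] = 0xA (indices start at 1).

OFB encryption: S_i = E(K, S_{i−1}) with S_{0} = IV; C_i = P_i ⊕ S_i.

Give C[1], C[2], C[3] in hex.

C[1]: S = E(K, 0x4) = 0x9; 0x3 ⊕ 0x9 = 0xA.
C[2]: S = E(K, 0x9) = 0xE; 0x6 ⊕ 0xE = 0x8.
C[3]: S = E(K, 0xE) = 0x3; 0xA ⊕ 0x3 = 0x9.

C[1] = 0xA, C[2] = 0x8, C[3] = 0x9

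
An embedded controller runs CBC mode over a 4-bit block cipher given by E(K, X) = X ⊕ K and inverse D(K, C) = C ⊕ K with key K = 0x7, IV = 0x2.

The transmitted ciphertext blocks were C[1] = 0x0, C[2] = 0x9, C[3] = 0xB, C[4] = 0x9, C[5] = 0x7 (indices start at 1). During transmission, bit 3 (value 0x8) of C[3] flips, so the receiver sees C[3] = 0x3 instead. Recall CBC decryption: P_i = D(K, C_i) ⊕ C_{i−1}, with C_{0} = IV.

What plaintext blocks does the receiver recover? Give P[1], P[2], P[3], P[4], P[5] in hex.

P[1] = 0x5, P[2] = 0xE, P[3] = 0xD, P[4] = 0xD, P[5] = 0x9

Only C[3] changed, to 0x3. In CBC, a change in C_i garbles P_i and flips the same bit in P_{i+1}. Decrypting the received ciphertext:
P[1]: D(K, 0x0) = 0x7; 0x7 ⊕ 0x2 = 0x5.
P[2]: D(K, 0x9) = 0xE; 0xE ⊕ 0x0 = 0xE.
P[3]: D(K, 0x3) = 0x4; 0x4 ⊕ 0x9 = 0xD.
P[4]: D(K, 0x9) = 0xE; 0xE ⊕ 0x3 = 0xD.
P[5]: D(K, 0x7) = 0x0; 0x0 ⊕ 0x9 = 0x9.
Blocks that differ from the original plaintext: P[3], P[4].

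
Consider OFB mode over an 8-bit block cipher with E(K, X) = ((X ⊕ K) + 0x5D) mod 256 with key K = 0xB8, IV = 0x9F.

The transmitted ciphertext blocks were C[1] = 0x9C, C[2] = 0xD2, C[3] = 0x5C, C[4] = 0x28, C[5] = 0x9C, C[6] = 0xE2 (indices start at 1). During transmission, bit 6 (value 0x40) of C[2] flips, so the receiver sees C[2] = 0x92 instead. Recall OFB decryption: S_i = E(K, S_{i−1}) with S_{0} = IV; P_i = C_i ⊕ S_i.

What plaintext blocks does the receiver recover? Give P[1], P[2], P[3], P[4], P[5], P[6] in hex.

Only C[2] changed, to 0x92. In OFB, a change in C_i flips the same bit in P_i only; the keystream is unaffected. Decrypting the received ciphertext:
P[1]: S = E(K, 0x9F) = 0x84; 0x9C ⊕ 0x84 = 0x18.
P[2]: S = E(K, 0x84) = 0x99; 0x92 ⊕ 0x99 = 0x0B.
P[3]: S = E(K, 0x99) = 0x7E; 0x5C ⊕ 0x7E = 0x22.
P[4]: S = E(K, 0x7E) = 0x23; 0x28 ⊕ 0x23 = 0x0B.
P[5]: S = E(K, 0x23) = 0xF8; 0x9C ⊕ 0xF8 = 0x64.
P[6]: S = E(K, 0xF8) = 0x9D; 0xE2 ⊕ 0x9D = 0x7F.
Blocks that differ from the original plaintext: P[2].

P[1] = 0x18, P[2] = 0x0B, P[3] = 0x22, P[4] = 0x0B, P[5] = 0x64, P[6] = 0x7F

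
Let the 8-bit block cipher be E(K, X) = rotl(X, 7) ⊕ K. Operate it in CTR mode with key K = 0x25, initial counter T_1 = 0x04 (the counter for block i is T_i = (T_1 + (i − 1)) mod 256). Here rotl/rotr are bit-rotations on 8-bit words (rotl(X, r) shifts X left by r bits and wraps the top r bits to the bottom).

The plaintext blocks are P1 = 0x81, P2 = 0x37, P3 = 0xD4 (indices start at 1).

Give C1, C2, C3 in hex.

CTR encryption: S_i = E(K, T_i) where T_i is the counter for block i; C_i = P_i ⊕ S_i.
C1: T = 0x04, S = E(K, T) = 0x27; 0x81 ⊕ 0x27 = 0xA6.
C2: T = 0x05, S = E(K, T) = 0xA7; 0x37 ⊕ 0xA7 = 0x90.
C3: T = 0x06, S = E(K, T) = 0x26; 0xD4 ⊕ 0x26 = 0xF2.

C1 = 0xA6, C2 = 0x90, C3 = 0xF2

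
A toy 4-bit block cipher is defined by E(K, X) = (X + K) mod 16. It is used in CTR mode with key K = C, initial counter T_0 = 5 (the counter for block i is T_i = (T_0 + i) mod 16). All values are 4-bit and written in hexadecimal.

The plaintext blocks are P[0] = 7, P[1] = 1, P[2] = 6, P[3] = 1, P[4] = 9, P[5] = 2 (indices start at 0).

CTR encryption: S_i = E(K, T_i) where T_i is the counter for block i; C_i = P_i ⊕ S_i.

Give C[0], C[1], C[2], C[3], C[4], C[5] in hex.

C[0] = 6, C[1] = 3, C[2] = 5, C[3] = 5, C[4] = C, C[5] = 4

C[0]: T = 5, S = E(K, T) = 1; 7 ⊕ 1 = 6.
C[1]: T = 6, S = E(K, T) = 2; 1 ⊕ 2 = 3.
C[2]: T = 7, S = E(K, T) = 3; 6 ⊕ 3 = 5.
C[3]: T = 8, S = E(K, T) = 4; 1 ⊕ 4 = 5.
C[4]: T = 9, S = E(K, T) = 5; 9 ⊕ 5 = C.
C[5]: T = A, S = E(K, T) = 6; 2 ⊕ 6 = 4.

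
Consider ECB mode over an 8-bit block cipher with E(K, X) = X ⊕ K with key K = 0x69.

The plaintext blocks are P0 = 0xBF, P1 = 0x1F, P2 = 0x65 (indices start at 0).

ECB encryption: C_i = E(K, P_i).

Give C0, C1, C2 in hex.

C0 = 0xD6, C1 = 0x76, C2 = 0x0C

C0: E(K, 0xBF) = 0xD6.
C1: E(K, 0x1F) = 0x76.
C2: E(K, 0x65) = 0x0C.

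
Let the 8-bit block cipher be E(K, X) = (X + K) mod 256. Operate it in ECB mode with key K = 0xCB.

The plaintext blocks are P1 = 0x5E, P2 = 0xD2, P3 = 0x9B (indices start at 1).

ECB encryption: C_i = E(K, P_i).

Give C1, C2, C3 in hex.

C1: E(K, 0x5E) = 0x29.
C2: E(K, 0xD2) = 0x9D.
C3: E(K, 0x9B) = 0x66.

C1 = 0x29, C2 = 0x9D, C3 = 0x66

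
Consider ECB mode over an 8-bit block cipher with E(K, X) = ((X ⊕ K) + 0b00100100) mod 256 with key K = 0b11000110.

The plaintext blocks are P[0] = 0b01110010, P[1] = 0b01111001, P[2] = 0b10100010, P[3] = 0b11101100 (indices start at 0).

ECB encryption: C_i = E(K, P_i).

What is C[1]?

C[1]: E(K, 0b01111001) = 0b11100011.

C[1] = 0b11100011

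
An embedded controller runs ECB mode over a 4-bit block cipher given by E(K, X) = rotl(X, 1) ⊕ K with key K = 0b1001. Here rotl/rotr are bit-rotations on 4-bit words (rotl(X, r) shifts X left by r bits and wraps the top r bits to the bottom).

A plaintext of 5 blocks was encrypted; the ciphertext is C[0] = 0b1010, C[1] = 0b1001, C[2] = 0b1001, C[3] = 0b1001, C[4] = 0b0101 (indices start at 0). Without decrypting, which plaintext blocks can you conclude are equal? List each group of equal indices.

ECB encrypts each block independently with the same key, so equal ciphertext blocks imply equal plaintext blocks.
C[1] = C[2] = C[3] = 0b1001, so P[1] = P[2] = P[3].

P[1] = P[2] = P[3]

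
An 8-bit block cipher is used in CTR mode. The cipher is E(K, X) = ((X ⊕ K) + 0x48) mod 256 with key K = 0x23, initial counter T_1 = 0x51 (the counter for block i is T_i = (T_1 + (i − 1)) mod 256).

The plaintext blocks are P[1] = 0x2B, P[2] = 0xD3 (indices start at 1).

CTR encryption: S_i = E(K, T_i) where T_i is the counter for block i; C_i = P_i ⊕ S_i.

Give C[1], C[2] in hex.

C[1] = 0x91, C[2] = 0x6A

C[1]: T = 0x51, S = E(K, T) = 0xBA; 0x2B ⊕ 0xBA = 0x91.
C[2]: T = 0x52, S = E(K, T) = 0xB9; 0xD3 ⊕ 0xB9 = 0x6A.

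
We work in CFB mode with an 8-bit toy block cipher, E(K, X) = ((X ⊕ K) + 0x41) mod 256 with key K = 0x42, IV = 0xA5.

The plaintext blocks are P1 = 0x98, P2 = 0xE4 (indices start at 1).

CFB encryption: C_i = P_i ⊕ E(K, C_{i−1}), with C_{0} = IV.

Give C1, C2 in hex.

C1: E(K, 0xA5) = 0x28; 0x98 ⊕ 0x28 = 0xB0.
C2: E(K, 0xB0) = 0x33; 0xE4 ⊕ 0x33 = 0xD7.

C1 = 0xB0, C2 = 0xD7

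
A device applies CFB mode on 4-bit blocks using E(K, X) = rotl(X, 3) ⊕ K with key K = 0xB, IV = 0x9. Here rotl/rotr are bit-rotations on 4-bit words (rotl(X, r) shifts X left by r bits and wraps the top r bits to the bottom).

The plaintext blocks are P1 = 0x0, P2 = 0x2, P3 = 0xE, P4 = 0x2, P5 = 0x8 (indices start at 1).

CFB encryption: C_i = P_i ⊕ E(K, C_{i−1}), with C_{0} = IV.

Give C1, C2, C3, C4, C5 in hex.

C1 = 0x7, C2 = 0x2, C3 = 0x4, C4 = 0xB, C5 = 0xE

C1: E(K, 0x9) = 0x7; 0x0 ⊕ 0x7 = 0x7.
C2: E(K, 0x7) = 0x0; 0x2 ⊕ 0x0 = 0x2.
C3: E(K, 0x2) = 0xA; 0xE ⊕ 0xA = 0x4.
C4: E(K, 0x4) = 0x9; 0x2 ⊕ 0x9 = 0xB.
C5: E(K, 0xB) = 0x6; 0x8 ⊕ 0x6 = 0xE.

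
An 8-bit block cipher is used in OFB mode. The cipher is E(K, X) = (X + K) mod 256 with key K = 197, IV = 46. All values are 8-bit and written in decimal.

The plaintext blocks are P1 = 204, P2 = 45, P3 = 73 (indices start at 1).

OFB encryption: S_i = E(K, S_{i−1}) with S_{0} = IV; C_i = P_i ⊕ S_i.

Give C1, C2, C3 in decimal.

C1: S = E(K, 46) = 243; 204 ⊕ 243 = 63.
C2: S = E(K, 243) = 184; 45 ⊕ 184 = 149.
C3: S = E(K, 184) = 125; 73 ⊕ 125 = 52.

C1 = 63, C2 = 149, C3 = 52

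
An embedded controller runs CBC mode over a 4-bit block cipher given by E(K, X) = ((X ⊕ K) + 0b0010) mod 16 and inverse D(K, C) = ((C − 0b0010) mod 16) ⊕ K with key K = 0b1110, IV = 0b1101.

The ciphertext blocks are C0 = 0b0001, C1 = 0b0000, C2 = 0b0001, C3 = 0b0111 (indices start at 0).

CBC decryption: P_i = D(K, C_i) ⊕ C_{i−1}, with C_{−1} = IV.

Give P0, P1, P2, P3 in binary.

P0 = 0b1100, P1 = 0b0001, P2 = 0b0001, P3 = 0b1010

P0: D(K, 0b0001) = 0b0001; 0b0001 ⊕ 0b1101 = 0b1100.
P1: D(K, 0b0000) = 0b0000; 0b0000 ⊕ 0b0001 = 0b0001.
P2: D(K, 0b0001) = 0b0001; 0b0001 ⊕ 0b0000 = 0b0001.
P3: D(K, 0b0111) = 0b1011; 0b1011 ⊕ 0b0001 = 0b1010.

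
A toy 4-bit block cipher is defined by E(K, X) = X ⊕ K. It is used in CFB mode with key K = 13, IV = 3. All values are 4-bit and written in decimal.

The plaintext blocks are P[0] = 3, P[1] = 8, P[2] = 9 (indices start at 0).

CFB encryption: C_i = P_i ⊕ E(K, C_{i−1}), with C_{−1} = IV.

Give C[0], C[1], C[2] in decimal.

C[0] = 13, C[1] = 8, C[2] = 12

C[0]: E(K, 3) = 14; 3 ⊕ 14 = 13.
C[1]: E(K, 13) = 0; 8 ⊕ 0 = 8.
C[2]: E(K, 8) = 5; 9 ⊕ 5 = 12.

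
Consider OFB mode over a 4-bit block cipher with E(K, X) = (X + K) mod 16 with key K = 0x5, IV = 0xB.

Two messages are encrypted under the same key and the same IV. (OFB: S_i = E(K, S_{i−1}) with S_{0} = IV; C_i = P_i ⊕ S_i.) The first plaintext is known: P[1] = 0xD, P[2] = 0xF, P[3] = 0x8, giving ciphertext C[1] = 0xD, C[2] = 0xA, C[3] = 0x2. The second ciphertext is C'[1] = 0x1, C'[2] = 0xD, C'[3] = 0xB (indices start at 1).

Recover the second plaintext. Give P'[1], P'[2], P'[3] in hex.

P'[1] = 0x1, P'[2] = 0x8, P'[3] = 0x1

In OFB with a reused IV, both messages share the same keystream S_i, so C_i ⊕ C'_i = P_i ⊕ P'_i and thus P'_i = P_i ⊕ C_i ⊕ C'_i.
P'[1]: 0xD ⊕ 0xD ⊕ 0x1 = 0x1.
P'[2]: 0xF ⊕ 0xA ⊕ 0xD = 0x8.
P'[3]: 0x8 ⊕ 0x2 ⊕ 0xB = 0x1.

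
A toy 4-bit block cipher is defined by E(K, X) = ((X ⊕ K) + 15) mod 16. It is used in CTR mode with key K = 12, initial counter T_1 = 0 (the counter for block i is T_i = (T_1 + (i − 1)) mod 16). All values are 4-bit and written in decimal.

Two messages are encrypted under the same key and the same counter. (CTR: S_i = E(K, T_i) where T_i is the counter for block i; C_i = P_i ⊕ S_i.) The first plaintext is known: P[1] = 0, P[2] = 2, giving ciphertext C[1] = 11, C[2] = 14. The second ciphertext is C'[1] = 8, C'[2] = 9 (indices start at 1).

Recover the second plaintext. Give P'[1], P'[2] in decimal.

P'[1] = 3, P'[2] = 5

In CTR with a reused counter, both messages share the same keystream S_i, so C_i ⊕ C'_i = P_i ⊕ P'_i and thus P'_i = P_i ⊕ C_i ⊕ C'_i.
P'[1]: 0 ⊕ 11 ⊕ 8 = 3.
P'[2]: 2 ⊕ 14 ⊕ 9 = 5.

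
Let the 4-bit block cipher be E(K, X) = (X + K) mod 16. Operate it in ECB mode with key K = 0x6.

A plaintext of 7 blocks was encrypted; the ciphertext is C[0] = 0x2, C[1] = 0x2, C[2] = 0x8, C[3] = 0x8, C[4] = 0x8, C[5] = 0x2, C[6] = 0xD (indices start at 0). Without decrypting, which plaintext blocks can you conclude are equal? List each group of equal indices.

ECB encrypts each block independently with the same key, so equal ciphertext blocks imply equal plaintext blocks.
C[0] = C[1] = C[5] = 0x2, so P[0] = P[1] = P[5].
C[2] = C[3] = C[4] = 0x8, so P[2] = P[3] = P[4].

P[0] = P[1] = P[5]; P[2] = P[3] = P[4]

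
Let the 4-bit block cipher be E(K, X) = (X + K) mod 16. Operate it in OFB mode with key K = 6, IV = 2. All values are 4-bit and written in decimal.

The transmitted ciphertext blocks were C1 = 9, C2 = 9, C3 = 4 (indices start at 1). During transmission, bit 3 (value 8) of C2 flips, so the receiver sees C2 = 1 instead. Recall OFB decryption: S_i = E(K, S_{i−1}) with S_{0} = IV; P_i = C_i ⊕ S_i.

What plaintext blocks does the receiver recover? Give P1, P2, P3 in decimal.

P1 = 1, P2 = 15, P3 = 0

Only C2 changed, to 1. In OFB, a change in C_i flips the same bit in P_i only; the keystream is unaffected. Decrypting the received ciphertext:
P1: S = E(K, 2) = 8; 9 ⊕ 8 = 1.
P2: S = E(K, 8) = 14; 1 ⊕ 14 = 15.
P3: S = E(K, 14) = 4; 4 ⊕ 4 = 0.
Blocks that differ from the original plaintext: P2.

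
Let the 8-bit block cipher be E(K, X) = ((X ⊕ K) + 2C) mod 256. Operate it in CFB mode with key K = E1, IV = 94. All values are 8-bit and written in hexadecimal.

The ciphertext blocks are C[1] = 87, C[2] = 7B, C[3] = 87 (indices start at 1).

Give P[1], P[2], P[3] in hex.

CFB decryption: P_i = C_i ⊕ E(K, C_{i−1}), with C_{0} = IV.
P[1]: E(K, 94) = A1; 87 ⊕ A1 = 26.
P[2]: E(K, 87) = 92; 7B ⊕ 92 = E9.
P[3]: E(K, 7B) = C6; 87 ⊕ C6 = 41.

P[1] = 26, P[2] = E9, P[3] = 41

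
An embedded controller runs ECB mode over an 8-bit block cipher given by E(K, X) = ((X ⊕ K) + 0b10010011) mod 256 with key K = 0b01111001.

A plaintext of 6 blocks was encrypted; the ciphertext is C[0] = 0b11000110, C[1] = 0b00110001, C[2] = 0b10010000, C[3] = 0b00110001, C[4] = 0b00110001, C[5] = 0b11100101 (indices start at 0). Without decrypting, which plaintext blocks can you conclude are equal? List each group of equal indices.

P[1] = P[3] = P[4]

ECB encrypts each block independently with the same key, so equal ciphertext blocks imply equal plaintext blocks.
C[1] = C[3] = C[4] = 0b00110001, so P[1] = P[3] = P[4].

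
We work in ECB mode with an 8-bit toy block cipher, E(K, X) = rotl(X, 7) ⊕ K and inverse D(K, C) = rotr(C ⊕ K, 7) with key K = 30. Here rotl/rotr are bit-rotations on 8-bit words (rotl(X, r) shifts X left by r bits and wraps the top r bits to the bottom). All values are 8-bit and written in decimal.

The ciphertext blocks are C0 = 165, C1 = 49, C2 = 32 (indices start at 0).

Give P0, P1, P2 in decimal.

ECB decryption: P_i = D(K, C_i).
P0: D(K, 165) = 119.
P1: D(K, 49) = 94.
P2: D(K, 32) = 124.

P0 = 119, P1 = 94, P2 = 124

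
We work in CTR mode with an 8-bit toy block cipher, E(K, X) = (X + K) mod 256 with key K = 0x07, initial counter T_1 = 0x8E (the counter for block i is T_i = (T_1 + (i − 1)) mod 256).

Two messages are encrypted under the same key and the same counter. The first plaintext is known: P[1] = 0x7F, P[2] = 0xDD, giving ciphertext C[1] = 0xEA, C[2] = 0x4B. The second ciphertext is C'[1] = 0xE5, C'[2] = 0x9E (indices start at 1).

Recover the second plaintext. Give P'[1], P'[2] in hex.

In CTR with a reused counter, both messages share the same keystream S_i, so C_i ⊕ C'_i = P_i ⊕ P'_i and thus P'_i = P_i ⊕ C_i ⊕ C'_i.
P'[1]: 0x7F ⊕ 0xEA ⊕ 0xE5 = 0x70.
P'[2]: 0xDD ⊕ 0x4B ⊕ 0x9E = 0x08.

P'[1] = 0x70, P'[2] = 0x08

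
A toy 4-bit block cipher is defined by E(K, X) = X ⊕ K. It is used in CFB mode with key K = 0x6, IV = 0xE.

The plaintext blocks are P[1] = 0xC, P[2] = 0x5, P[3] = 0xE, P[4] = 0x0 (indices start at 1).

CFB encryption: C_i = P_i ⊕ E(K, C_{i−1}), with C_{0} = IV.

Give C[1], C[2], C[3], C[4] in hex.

C[1]: E(K, 0xE) = 0x8; 0xC ⊕ 0x8 = 0x4.
C[2]: E(K, 0x4) = 0x2; 0x5 ⊕ 0x2 = 0x7.
C[3]: E(K, 0x7) = 0x1; 0xE ⊕ 0x1 = 0xF.
C[4]: E(K, 0xF) = 0x9; 0x0 ⊕ 0x9 = 0x9.

C[1] = 0x4, C[2] = 0x7, C[3] = 0xF, C[4] = 0x9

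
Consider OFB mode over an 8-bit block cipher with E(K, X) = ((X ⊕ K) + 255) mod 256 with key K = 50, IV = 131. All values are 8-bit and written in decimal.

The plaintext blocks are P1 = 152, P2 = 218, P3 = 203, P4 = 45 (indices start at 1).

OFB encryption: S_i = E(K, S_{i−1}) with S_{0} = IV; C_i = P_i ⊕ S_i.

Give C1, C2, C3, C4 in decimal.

C1 = 40, C2 = 91, C3 = 121, C4 = 82

C1: S = E(K, 131) = 176; 152 ⊕ 176 = 40.
C2: S = E(K, 176) = 129; 218 ⊕ 129 = 91.
C3: S = E(K, 129) = 178; 203 ⊕ 178 = 121.
C4: S = E(K, 178) = 127; 45 ⊕ 127 = 82.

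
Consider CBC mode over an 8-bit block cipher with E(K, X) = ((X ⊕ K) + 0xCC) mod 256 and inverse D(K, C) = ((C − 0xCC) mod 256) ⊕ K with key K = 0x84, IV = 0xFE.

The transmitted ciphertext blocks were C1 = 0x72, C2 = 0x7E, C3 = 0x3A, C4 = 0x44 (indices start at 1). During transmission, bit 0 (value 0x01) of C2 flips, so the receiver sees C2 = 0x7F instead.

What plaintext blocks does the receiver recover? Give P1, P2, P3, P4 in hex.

CBC decryption: P_i = D(K, C_i) ⊕ C_{i−1}, with C_{0} = IV.
Only C2 changed, to 0x7F. In CBC, a change in C_i garbles P_i and flips the same bit in P_{i+1}. Decrypting the received ciphertext:
P1: D(K, 0x72) = 0x22; 0x22 ⊕ 0xFE = 0xDC.
P2: D(K, 0x7F) = 0x37; 0x37 ⊕ 0x72 = 0x45.
P3: D(K, 0x3A) = 0xEA; 0xEA ⊕ 0x7F = 0x95.
P4: D(K, 0x44) = 0xFC; 0xFC ⊕ 0x3A = 0xC6.
Blocks that differ from the original plaintext: P2, P3.

P1 = 0xDC, P2 = 0x45, P3 = 0x95, P4 = 0xC6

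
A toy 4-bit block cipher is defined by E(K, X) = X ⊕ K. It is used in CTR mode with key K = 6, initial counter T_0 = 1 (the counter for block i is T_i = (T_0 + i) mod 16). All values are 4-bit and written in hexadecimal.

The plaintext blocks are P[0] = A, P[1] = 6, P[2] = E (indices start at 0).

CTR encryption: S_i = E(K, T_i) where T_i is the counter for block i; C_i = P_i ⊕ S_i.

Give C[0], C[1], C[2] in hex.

C[0] = D, C[1] = 2, C[2] = B

C[0]: T = 1, S = E(K, T) = 7; A ⊕ 7 = D.
C[1]: T = 2, S = E(K, T) = 4; 6 ⊕ 4 = 2.
C[2]: T = 3, S = E(K, T) = 5; E ⊕ 5 = B.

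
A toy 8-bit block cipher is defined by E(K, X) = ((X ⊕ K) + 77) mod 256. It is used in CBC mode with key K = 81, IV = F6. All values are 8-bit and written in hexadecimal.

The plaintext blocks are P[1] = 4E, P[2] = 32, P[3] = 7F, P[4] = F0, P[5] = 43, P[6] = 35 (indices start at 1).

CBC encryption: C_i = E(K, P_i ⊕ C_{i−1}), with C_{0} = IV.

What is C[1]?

C[1]: P[1] ⊕ F6 = B8; E(K, B8) = B0.

C[1] = B0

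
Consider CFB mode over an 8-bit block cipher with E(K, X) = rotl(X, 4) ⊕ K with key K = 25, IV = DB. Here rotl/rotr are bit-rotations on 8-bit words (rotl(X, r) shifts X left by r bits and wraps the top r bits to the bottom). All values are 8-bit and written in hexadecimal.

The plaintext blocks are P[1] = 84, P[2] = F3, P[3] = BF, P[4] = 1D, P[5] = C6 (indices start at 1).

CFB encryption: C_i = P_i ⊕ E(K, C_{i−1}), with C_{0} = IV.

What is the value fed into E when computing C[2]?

C[1]: E(K, DB) = 98; 84 ⊕ 98 = 1C.
C[2]: E(K, 1C) = E4; F3 ⊕ E4 = 17.
So the input to E for block [2] is 1C.

1C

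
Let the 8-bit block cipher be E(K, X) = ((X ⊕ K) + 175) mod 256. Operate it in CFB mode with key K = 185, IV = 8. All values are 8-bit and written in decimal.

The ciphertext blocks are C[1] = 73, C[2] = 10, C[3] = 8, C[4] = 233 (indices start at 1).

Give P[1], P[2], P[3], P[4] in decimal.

CFB decryption: P_i = C_i ⊕ E(K, C_{i−1}), with C_{0} = IV.
P[1]: E(K, 8) = 96; 73 ⊕ 96 = 41.
P[2]: E(K, 73) = 159; 10 ⊕ 159 = 149.
P[3]: E(K, 10) = 98; 8 ⊕ 98 = 106.
P[4]: E(K, 8) = 96; 233 ⊕ 96 = 137.

P[1] = 41, P[2] = 149, P[3] = 106, P[4] = 137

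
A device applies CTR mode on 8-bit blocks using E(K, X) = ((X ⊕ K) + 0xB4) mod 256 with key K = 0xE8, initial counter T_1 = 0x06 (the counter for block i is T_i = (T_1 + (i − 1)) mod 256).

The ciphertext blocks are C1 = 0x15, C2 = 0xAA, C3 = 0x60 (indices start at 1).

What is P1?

CTR decryption: S_i = E(K, T_i) where T_i is the counter for block i; P_i = C_i ⊕ S_i.
P1: T = 0x06, S = E(K, T) = 0xA2; 0x15 ⊕ 0xA2 = 0xB7.

P1 = 0xB7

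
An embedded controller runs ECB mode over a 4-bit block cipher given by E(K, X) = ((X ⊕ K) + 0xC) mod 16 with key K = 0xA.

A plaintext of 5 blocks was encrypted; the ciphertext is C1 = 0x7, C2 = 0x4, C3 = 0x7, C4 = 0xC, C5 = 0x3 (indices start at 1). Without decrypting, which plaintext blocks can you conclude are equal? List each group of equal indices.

ECB encrypts each block independently with the same key, so equal ciphertext blocks imply equal plaintext blocks.
C1 = C3 = 0x7, so P1 = P3.

P1 = P3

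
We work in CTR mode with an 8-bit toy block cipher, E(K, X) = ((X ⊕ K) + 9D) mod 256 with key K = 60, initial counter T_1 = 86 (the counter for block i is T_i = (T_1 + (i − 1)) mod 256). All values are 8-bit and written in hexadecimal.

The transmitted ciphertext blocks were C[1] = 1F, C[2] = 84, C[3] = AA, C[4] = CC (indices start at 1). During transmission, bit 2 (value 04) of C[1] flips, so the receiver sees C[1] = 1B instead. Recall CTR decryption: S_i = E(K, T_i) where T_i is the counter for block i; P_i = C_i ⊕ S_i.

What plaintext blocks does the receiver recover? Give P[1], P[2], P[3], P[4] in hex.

Only C[1] changed, to 1B. In CTR, a change in C_i flips the same bit in P_i only; the keystream is unaffected. Decrypting the received ciphertext:
P[1]: T = 86, S = E(K, T) = 83; 1B ⊕ 83 = 98.
P[2]: T = 87, S = E(K, T) = 84; 84 ⊕ 84 = 00.
P[3]: T = 88, S = E(K, T) = 85; AA ⊕ 85 = 2F.
P[4]: T = 89, S = E(K, T) = 86; CC ⊕ 86 = 4A.
Blocks that differ from the original plaintext: P[1].

P[1] = 98, P[2] = 00, P[3] = 2F, P[4] = 4A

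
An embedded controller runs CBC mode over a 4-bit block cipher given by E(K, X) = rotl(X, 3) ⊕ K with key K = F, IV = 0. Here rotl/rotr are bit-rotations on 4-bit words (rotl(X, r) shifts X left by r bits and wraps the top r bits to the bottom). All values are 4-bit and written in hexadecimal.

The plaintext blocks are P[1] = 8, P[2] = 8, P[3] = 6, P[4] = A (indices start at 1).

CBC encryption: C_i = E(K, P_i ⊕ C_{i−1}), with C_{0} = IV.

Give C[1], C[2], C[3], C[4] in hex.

C[1]: P[1] ⊕ 0 = 8; E(K, 8) = B.
C[2]: P[2] ⊕ B = 3; E(K, 3) = 6.
C[3]: P[3] ⊕ 6 = 0; E(K, 0) = F.
C[4]: P[4] ⊕ F = 5; E(K, 5) = 5.

C[1] = B, C[2] = 6, C[3] = F, C[4] = 5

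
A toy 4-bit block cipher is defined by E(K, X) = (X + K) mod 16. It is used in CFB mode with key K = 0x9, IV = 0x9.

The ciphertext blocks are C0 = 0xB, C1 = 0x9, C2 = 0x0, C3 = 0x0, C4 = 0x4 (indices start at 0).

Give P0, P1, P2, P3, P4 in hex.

P0 = 0x9, P1 = 0xD, P2 = 0x2, P3 = 0x9, P4 = 0xD

CFB decryption: P_i = C_i ⊕ E(K, C_{i−1}), with C_{−1} = IV.
P0: E(K, 0x9) = 0x2; 0xB ⊕ 0x2 = 0x9.
P1: E(K, 0xB) = 0x4; 0x9 ⊕ 0x4 = 0xD.
P2: E(K, 0x9) = 0x2; 0x0 ⊕ 0x2 = 0x2.
P3: E(K, 0x0) = 0x9; 0x0 ⊕ 0x9 = 0x9.
P4: E(K, 0x0) = 0x9; 0x4 ⊕ 0x9 = 0xD.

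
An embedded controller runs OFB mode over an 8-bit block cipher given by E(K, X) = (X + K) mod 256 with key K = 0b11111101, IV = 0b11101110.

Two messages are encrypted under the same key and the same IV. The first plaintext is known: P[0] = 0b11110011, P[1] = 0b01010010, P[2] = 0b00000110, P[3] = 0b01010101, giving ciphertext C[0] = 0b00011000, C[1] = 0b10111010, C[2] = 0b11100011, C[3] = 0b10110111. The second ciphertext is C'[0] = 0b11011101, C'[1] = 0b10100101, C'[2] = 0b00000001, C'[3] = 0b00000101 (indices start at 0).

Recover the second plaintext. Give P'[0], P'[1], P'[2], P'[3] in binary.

In OFB with a reused IV, both messages share the same keystream S_i, so C_i ⊕ C'_i = P_i ⊕ P'_i and thus P'_i = P_i ⊕ C_i ⊕ C'_i.
P'[0]: 0b11110011 ⊕ 0b00011000 ⊕ 0b11011101 = 0b00110110.
P'[1]: 0b01010010 ⊕ 0b10111010 ⊕ 0b10100101 = 0b01001101.
P'[2]: 0b00000110 ⊕ 0b11100011 ⊕ 0b00000001 = 0b11100100.
P'[3]: 0b01010101 ⊕ 0b10110111 ⊕ 0b00000101 = 0b11100111.

P'[0] = 0b00110110, P'[1] = 0b01001101, P'[2] = 0b11100100, P'[3] = 0b11100111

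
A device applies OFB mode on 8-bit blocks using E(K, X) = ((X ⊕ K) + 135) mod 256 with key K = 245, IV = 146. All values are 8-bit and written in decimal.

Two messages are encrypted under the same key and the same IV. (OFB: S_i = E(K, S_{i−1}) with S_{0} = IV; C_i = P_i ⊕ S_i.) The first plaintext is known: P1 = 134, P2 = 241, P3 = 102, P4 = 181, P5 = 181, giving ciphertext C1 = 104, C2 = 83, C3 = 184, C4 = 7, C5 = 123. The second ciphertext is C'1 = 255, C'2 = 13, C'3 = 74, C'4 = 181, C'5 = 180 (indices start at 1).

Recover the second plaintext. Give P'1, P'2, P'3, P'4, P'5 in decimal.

In OFB with a reused IV, both messages share the same keystream S_i, so C_i ⊕ C'_i = P_i ⊕ P'_i and thus P'_i = P_i ⊕ C_i ⊕ C'_i.
P'1: 134 ⊕ 104 ⊕ 255 = 17.
P'2: 241 ⊕ 83 ⊕ 13 = 175.
P'3: 102 ⊕ 184 ⊕ 74 = 148.
P'4: 181 ⊕ 7 ⊕ 181 = 7.
P'5: 181 ⊕ 123 ⊕ 180 = 122.

P'1 = 17, P'2 = 175, P'3 = 148, P'4 = 7, P'5 = 122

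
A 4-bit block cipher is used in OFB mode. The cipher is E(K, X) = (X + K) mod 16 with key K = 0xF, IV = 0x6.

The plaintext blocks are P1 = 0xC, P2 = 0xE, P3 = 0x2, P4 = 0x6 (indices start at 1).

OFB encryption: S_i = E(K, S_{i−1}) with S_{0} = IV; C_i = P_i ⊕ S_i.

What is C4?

C1: S = E(K, 0x6) = 0x5; 0xC ⊕ 0x5 = 0x9.
C2: S = E(K, 0x5) = 0x4; 0xE ⊕ 0x4 = 0xA.
C3: S = E(K, 0x4) = 0x3; 0x2 ⊕ 0x3 = 0x1.
C4: S = E(K, 0x3) = 0x2; 0x6 ⊕ 0x2 = 0x4.

C4 = 0x4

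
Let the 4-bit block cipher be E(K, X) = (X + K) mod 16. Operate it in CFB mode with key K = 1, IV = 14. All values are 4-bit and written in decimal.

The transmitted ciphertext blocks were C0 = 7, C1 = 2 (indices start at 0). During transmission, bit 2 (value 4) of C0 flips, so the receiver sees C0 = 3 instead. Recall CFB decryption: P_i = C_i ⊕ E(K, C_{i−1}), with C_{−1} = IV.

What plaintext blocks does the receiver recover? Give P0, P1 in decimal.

P0 = 12, P1 = 6

Only C0 changed, to 3. In CFB, a change in C_i flips the same bit in P_i and garbles P_{i+1}. Decrypting the received ciphertext:
P0: E(K, 14) = 15; 3 ⊕ 15 = 12.
P1: E(K, 3) = 4; 2 ⊕ 4 = 6.
Blocks that differ from the original plaintext: P0, P1.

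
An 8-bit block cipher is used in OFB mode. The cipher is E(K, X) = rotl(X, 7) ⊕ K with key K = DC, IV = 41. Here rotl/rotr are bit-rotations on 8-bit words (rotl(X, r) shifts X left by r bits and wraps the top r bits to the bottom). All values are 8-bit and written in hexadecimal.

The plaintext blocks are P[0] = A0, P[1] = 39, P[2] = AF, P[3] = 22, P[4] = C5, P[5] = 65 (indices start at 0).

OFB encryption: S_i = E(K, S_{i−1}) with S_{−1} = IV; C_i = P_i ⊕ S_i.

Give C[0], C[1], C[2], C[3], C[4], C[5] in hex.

C[0]: S = E(K, 41) = 7C; A0 ⊕ 7C = DC.
C[1]: S = E(K, 7C) = E2; 39 ⊕ E2 = DB.
C[2]: S = E(K, E2) = AD; AF ⊕ AD = 02.
C[3]: S = E(K, AD) = 0A; 22 ⊕ 0A = 28.
C[4]: S = E(K, 0A) = D9; C5 ⊕ D9 = 1C.
C[5]: S = E(K, D9) = 30; 65 ⊕ 30 = 55.

C[0] = DC, C[1] = DB, C[2] = 02, C[3] = 28, C[4] = 1C, C[5] = 55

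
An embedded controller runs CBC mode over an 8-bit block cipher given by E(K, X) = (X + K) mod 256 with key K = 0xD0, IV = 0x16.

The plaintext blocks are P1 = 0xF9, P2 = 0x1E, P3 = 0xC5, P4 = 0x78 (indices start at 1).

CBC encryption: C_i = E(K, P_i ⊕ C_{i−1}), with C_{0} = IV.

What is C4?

C1: P1 ⊕ 0x16 = 0xEF; E(K, 0xEF) = 0xBF.
C2: P2 ⊕ 0xBF = 0xA1; E(K, 0xA1) = 0x71.
C3: P3 ⊕ 0x71 = 0xB4; E(K, 0xB4) = 0x84.
C4: P4 ⊕ 0x84 = 0xFC; E(K, 0xFC) = 0xCC.

C4 = 0xCC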